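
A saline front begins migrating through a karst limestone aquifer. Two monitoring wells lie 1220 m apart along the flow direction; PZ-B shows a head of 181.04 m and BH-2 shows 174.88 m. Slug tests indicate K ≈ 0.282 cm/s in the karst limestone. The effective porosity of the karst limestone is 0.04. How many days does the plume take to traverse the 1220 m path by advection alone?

39.7

Convert K: 0.282 cm/s × 864 = 243.6 m/day.
Hydraulic gradient i = (181.04 − 174.88) / 1220 = 6.16 / 1220 = 0.005049.
Darcy flux q = K · i = 243.6 × 0.005049 = 1.230 m/day.
Seepage velocity v = q / n_e = 1.230 / 0.04 = 30.76 m/day.
Travel time t = L / v = 1220 / 30.76 = 39.67 days.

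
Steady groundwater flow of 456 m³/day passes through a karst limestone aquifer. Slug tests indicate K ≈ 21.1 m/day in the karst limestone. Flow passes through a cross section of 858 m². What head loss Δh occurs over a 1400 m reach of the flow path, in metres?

From Q = K·A·i, i = Q / (K·A) = 456 / (21.10 × 858.0) = 0.02519.
Head loss Δh = i · L = 0.02519 × 1400 = 35.26 m.

35.3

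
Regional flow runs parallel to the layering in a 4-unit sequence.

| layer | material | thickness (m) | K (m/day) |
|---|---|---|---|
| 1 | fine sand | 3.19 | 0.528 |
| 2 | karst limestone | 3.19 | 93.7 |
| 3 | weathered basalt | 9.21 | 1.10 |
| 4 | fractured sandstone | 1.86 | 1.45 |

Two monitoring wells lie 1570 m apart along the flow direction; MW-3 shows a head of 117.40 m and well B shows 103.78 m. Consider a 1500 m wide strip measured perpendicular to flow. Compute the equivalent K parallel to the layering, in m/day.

18.0

Flow is parallel to layering, so each bed carries its own Darcy discharge and the transmissivities add.
Σ(K_i·b_i) = 0.528×3.19 + 93.7×3.19 + 1.10×9.21 + 1.45×1.86 = 313.4 m²/day.
Total thickness b = 17.45 m, so K_eq = Σ(K_i·b_i)/b = 17.96 m/day.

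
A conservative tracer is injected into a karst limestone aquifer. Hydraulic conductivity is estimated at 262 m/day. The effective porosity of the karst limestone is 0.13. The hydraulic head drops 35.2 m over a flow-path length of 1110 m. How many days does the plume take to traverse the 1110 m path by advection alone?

17.4

Hydraulic gradient i = Δh / L = 35.2 / 1110 = 0.03171.
Darcy flux q = K · i = 262.0 × 0.03171 = 8.308 m/day.
Seepage velocity v = q / n_e = 8.308 / 0.13 = 63.91 m/day.
Travel time t = L / v = 1110 / 63.91 = 17.37 days.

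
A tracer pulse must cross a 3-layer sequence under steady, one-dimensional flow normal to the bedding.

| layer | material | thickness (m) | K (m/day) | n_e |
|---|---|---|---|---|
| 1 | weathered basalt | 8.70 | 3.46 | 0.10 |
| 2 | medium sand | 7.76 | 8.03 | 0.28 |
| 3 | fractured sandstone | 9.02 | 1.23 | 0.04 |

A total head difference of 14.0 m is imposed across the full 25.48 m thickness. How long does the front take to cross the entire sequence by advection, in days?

2.63

With flow normal to the layers, continuity requires the same specific discharge q through every layer.
Σ(b_i/K_i) = 8.70/3.46 + 7.76/8.03 + 9.02/1.23 = 10.81 d.
q = Δh / Σ(b_i/K_i) = 14.0 / 10.81 = 1.295 m/day.
In each layer the seepage velocity is v_i = q/n_i, so the layer transit time is t_i = b_i·n_i / q:
  layer 1 (weathered basalt): t_1 = 8.70 × 0.10 / 1.295 = 0.6720 d
  layer 2 (medium sand): t_2 = 7.76 × 0.28 / 1.295 = 1.678 d
  layer 3 (fractured sandstone): t_3 = 9.02 × 0.04 / 1.295 = 0.2787 d
Total t = Σ t_i = 2.629 days.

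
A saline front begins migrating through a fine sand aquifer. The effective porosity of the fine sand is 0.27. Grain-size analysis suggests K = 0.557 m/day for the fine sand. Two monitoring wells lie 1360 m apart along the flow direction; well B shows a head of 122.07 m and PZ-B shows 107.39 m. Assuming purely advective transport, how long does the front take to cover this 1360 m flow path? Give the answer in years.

167

Hydraulic gradient i = (122.07 − 107.39) / 1360 = 14.68 / 1360 = 0.01079.
Darcy flux q = K · i = 0.5570 × 0.01079 = 0.006012 m/day.
Seepage velocity v = q / n_e = 0.006012 / 0.27 = 0.02227 m/day.
Travel time t = L / v = 1360 / 0.02227 = 61075 days = 167.2 years.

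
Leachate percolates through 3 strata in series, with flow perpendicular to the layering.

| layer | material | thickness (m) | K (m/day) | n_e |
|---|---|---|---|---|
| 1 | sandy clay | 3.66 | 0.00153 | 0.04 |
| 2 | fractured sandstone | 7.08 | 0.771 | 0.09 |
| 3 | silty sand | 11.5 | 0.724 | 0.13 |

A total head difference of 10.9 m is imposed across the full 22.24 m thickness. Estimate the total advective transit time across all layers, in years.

1.38

With flow normal to the layers, continuity requires the same specific discharge q through every layer.
Σ(b_i/K_i) = 3.66/0.00153 + 7.08/0.771 + 11.5/0.724 = 2417 d.
q = Δh / Σ(b_i/K_i) = 10.9 / 2417 = 0.004509 m/day.
In each layer the seepage velocity is v_i = q/n_i, so the layer transit time is t_i = b_i·n_i / q:
  layer 1 (sandy clay): t_1 = 3.66 × 0.04 / 0.004509 = 32.47 d
  layer 2 (fractured sandstone): t_2 = 7.08 × 0.09 / 0.004509 = 141.3 d
  layer 3 (silty sand): t_3 = 11.5 × 0.13 / 0.004509 = 331.5 d
Total t = Σ t_i = 505.3 days = 1.383 years.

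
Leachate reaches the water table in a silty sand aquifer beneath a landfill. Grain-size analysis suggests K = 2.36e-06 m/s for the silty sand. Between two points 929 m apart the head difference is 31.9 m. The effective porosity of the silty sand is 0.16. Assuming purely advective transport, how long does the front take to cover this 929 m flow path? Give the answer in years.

Convert K: 2.36e-06 m/s × 86400 = 0.2039 m/day.
Hydraulic gradient i = Δh / L = 31.9 / 929 = 0.03434.
Darcy flux q = K · i = 0.2039 × 0.03434 = 0.007002 m/day.
Seepage velocity v = q / n_e = 0.007002 / 0.16 = 0.04376 m/day.
Travel time t = L / v = 929 / 0.04376 = 21229 days = 58.12 years.

58.1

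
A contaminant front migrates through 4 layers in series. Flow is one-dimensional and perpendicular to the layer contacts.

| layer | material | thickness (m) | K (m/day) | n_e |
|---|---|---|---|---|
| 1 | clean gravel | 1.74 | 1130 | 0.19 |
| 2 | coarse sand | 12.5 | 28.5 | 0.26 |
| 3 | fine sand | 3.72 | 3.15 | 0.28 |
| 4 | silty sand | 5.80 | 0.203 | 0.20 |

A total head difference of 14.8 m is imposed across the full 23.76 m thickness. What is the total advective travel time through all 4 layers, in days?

With flow normal to the layers, continuity requires the same specific discharge q through every layer.
Σ(b_i/K_i) = 1.74/1130 + 12.5/28.5 + 3.72/3.15 + 5.80/0.203 = 30.19 d.
q = Δh / Σ(b_i/K_i) = 14.8 / 30.19 = 0.4902 m/day.
In each layer the seepage velocity is v_i = q/n_i, so the layer transit time is t_i = b_i·n_i / q:
  layer 1 (clean gravel): t_1 = 1.74 × 0.19 / 0.4902 = 0.6744 d
  layer 2 (coarse sand): t_2 = 12.5 × 0.26 / 0.4902 = 6.630 d
  layer 3 (fine sand): t_3 = 3.72 × 0.28 / 0.4902 = 2.125 d
  layer 4 (silty sand): t_4 = 5.80 × 0.20 / 0.4902 = 2.366 d
Total t = Σ t_i = 11.80 days.

11.8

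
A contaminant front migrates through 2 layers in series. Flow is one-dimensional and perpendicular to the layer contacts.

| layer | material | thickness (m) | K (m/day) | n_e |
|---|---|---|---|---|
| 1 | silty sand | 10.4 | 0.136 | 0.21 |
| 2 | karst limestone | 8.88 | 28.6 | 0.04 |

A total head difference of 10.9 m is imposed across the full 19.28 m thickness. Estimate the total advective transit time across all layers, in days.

17.9

With flow normal to the layers, continuity requires the same specific discharge q through every layer.
Σ(b_i/K_i) = 10.4/0.136 + 8.88/28.6 = 76.78 d.
q = Δh / Σ(b_i/K_i) = 10.9 / 76.78 = 0.1420 m/day.
In each layer the seepage velocity is v_i = q/n_i, so the layer transit time is t_i = b_i·n_i / q:
  layer 1 (silty sand): t_1 = 10.4 × 0.21 / 0.1420 = 15.38 d
  layer 2 (karst limestone): t_2 = 8.88 × 0.04 / 0.1420 = 2.502 d
Total t = Σ t_i = 17.89 days.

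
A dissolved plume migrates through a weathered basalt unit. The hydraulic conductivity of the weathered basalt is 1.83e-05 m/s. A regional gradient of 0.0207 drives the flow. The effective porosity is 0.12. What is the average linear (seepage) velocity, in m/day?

0.273

Convert K: 1.83e-05 m/s × 86400 = 1.581 m/day.
Hydraulic gradient i = 0.0207.
Darcy flux q = K · i = 1.581 × 0.02070 = 0.03273 m/day.
Seepage velocity v = q / n_e = 0.03273 / 0.12 = 0.2727 m/day.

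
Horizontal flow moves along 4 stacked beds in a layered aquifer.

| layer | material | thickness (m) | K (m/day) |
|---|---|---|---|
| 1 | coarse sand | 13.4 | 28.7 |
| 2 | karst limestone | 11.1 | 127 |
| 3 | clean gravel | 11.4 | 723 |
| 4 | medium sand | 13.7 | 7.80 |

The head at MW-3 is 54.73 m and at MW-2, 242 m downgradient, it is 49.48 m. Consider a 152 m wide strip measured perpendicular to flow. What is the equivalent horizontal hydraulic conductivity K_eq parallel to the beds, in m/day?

Flow is parallel to layering, so each bed carries its own Darcy discharge and the transmissivities add.
Σ(K_i·b_i) = 28.7×13.4 + 127×11.1 + 723×11.4 + 7.80×13.7 = 10143 m²/day.
Total thickness b = 49.60 m, so K_eq = Σ(K_i·b_i)/b = 204.5 m/day.

205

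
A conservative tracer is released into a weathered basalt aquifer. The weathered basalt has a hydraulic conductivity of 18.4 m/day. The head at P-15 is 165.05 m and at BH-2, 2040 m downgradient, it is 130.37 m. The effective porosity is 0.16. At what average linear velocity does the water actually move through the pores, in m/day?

Hydraulic gradient i = (165.05 − 130.37) / 2040 = 34.68 / 2040 = 0.01700.
Darcy flux q = K · i = 18.40 × 0.01700 = 0.3128 m/day.
Seepage velocity v = q / n_e = 0.3128 / 0.16 = 1.955 m/day.

1.96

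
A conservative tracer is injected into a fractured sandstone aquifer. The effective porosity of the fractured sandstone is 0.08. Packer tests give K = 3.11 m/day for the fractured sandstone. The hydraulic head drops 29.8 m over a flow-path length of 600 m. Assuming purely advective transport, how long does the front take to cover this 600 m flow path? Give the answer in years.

0.851

Hydraulic gradient i = Δh / L = 29.8 / 600 = 0.04967.
Darcy flux q = K · i = 3.110 × 0.04967 = 0.1545 m/day.
Seepage velocity v = q / n_e = 0.1545 / 0.08 = 1.931 m/day.
Travel time t = L / v = 600 / 1.931 = 310.8 days = 0.8508 years.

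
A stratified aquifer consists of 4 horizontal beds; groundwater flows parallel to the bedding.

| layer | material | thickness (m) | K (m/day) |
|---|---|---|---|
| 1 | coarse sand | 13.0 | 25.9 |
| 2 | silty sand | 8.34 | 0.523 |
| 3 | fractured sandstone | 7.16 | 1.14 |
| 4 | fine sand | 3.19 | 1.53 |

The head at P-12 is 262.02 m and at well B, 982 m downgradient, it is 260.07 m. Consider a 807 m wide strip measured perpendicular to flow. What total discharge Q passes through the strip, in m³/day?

567

Flow is parallel to layering, so each bed carries its own Darcy discharge and the transmissivities add.
Σ(K_i·b_i) = 25.9×13.0 + 0.523×8.34 + 1.14×7.16 + 1.53×3.19 = 354.1 m²/day.
Hydraulic gradient i = (262.02 − 260.07) / 982 = 1.95 / 982 = 0.001986.
Q = Σ(K_i·b_i) · W · i = 354.1 × 807 × 0.001986 = 567.5 m³/day.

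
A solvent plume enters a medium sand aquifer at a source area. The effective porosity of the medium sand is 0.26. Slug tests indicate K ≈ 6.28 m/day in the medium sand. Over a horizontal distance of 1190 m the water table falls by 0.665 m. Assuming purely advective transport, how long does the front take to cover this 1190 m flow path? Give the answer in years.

241

Hydraulic gradient i = Δh / L = 0.665 / 1190 = 0.0005588.
Darcy flux q = K · i = 6.280 × 0.0005588 = 0.003509 m/day.
Seepage velocity v = q / n_e = 0.003509 / 0.26 = 0.01350 m/day.
Travel time t = L / v = 1190 / 0.01350 = 88163 days = 241.4 years.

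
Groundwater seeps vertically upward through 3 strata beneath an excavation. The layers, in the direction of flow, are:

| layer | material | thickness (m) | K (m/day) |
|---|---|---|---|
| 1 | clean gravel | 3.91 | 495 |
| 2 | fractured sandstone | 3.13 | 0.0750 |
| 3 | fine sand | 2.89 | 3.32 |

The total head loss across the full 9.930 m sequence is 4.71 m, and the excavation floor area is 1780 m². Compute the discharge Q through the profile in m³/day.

Flow is perpendicular to layering, so the layers act in series and the equivalent K is the thickness-weighted harmonic mean.
Total thickness L = 3.91 + 3.13 + 2.89 = 9.930 m.
Σ(b_i/K_i) = 3.91/495 + 3.13/0.0750 + 2.89/3.32 = 42.61 d.
K_eq = L / Σ(b_i/K_i) = 9.930 / 42.61 = 0.2330 m/day.
Q = K_eq · A · (Δh/L) = 0.2330 × 1780 × (4.71/9.930) = 196.7 m³/day.

197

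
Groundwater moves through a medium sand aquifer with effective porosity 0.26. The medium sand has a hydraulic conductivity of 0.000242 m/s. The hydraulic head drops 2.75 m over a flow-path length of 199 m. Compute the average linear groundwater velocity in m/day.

1.11

Convert K: 0.000242 m/s × 86400 = 20.91 m/day.
Hydraulic gradient i = Δh / L = 2.75 / 199 = 0.01382.
Darcy flux q = K · i = 20.91 × 0.01382 = 0.2889 m/day.
Seepage velocity v = q / n_e = 0.2889 / 0.26 = 1.111 m/day.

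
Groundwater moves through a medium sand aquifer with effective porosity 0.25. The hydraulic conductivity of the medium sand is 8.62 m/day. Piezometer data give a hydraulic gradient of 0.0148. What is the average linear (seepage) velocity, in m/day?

Hydraulic gradient i = 0.0148.
Darcy flux q = K · i = 8.620 × 0.01480 = 0.1276 m/day.
Seepage velocity v = q / n_e = 0.1276 / 0.25 = 0.5103 m/day.

0.510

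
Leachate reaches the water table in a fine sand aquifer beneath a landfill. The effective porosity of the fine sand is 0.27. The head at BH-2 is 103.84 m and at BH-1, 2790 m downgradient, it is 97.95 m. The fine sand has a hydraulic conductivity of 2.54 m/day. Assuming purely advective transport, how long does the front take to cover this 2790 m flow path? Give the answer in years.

Hydraulic gradient i = (103.84 − 97.95) / 2790 = 5.89 / 2790 = 0.002111.
Darcy flux q = K · i = 2.540 × 0.002111 = 0.005362 m/day.
Seepage velocity v = q / n_e = 0.005362 / 0.27 = 0.01986 m/day.
Travel time t = L / v = 2790 / 0.01986 = 1.405e+05 days = 384.6 years.

385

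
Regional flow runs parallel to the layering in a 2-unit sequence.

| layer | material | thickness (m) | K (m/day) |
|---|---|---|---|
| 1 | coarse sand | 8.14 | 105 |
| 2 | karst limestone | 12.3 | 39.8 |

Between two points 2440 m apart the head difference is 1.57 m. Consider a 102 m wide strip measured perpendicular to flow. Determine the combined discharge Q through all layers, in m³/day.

88.2

Flow is parallel to layering, so each bed carries its own Darcy discharge and the transmissivities add.
Σ(K_i·b_i) = 105×8.14 + 39.8×12.3 = 1344 m²/day.
Hydraulic gradient i = Δh / L = 1.57 / 2440 = 0.0006434.
Q = Σ(K_i·b_i) · W · i = 1344 × 102 × 0.0006434 = 88.22 m³/day.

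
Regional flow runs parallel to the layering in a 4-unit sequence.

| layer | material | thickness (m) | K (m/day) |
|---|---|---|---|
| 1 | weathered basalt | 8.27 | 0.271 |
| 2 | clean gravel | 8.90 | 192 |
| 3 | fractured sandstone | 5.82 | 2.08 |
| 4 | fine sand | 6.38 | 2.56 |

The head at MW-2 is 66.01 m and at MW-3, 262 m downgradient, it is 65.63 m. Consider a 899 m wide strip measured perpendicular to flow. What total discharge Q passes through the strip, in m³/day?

2270

Flow is parallel to layering, so each bed carries its own Darcy discharge and the transmissivities add.
Σ(K_i·b_i) = 0.271×8.27 + 192×8.90 + 2.08×5.82 + 2.56×6.38 = 1739 m²/day.
Hydraulic gradient i = (66.01 − 65.63) / 262 = 0.38 / 262 = 0.001450.
Q = Σ(K_i·b_i) · W · i = 1739 × 899 × 0.001450 = 2268 m³/day.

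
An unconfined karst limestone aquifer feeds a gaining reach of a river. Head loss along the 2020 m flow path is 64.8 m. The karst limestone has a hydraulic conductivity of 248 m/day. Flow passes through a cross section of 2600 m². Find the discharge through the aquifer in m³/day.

Hydraulic gradient i = Δh / L = 64.8 / 2020 = 0.03208.
Darcy's law: Q = K · A · i = 248.0 × 2600 × 0.03208 = 20685 m³/day.

20700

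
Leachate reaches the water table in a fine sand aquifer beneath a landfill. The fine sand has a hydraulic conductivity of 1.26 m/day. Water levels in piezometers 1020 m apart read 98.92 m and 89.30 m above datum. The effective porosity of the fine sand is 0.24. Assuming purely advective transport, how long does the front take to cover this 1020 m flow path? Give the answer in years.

Hydraulic gradient i = (98.92 − 89.30) / 1020 = 9.62 / 1020 = 0.009431.
Darcy flux q = K · i = 1.260 × 0.009431 = 0.01188 m/day.
Seepage velocity v = q / n_e = 0.01188 / 0.24 = 0.04951 m/day.
Travel time t = L / v = 1020 / 0.04951 = 20600 days = 56.40 years.

56.4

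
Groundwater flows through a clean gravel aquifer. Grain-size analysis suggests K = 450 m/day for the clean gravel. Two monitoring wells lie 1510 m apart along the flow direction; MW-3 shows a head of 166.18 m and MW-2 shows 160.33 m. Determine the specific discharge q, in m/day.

Hydraulic gradient i = (166.18 − 160.33) / 1510 = 5.85 / 1510 = 0.003874.
Specific discharge q = K · i = 450.0 × 0.003874 = 1.743 m/day.

1.74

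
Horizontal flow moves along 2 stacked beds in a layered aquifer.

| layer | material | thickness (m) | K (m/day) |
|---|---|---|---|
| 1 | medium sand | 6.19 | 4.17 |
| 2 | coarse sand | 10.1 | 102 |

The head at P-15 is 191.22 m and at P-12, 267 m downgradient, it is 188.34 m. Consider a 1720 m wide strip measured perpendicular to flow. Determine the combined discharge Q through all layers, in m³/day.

19600

Flow is parallel to layering, so each bed carries its own Darcy discharge and the transmissivities add.
Σ(K_i·b_i) = 4.17×6.19 + 102×10.1 = 1056 m²/day.
Hydraulic gradient i = (191.22 − 188.34) / 267 = 2.88 / 267 = 0.01079.
Q = Σ(K_i·b_i) · W · i = 1056 × 1720 × 0.01079 = 19592 m³/day.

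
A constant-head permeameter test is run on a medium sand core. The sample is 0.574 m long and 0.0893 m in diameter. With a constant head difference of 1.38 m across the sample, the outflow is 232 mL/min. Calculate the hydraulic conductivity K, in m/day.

Cross-sectional area A = π·(d/2)² = π × (0.0893/2)² = 0.006263 m².
Convert discharge: 232 mL/min = 3.867e-06 m³/s.
Darcy's law rearranged: K = Q·L / (A·Δh) = 3.867e-06 × 0.574 / (0.006263 × 1.38) = 0.0002568 m/s = 22.19 m/day.

22.2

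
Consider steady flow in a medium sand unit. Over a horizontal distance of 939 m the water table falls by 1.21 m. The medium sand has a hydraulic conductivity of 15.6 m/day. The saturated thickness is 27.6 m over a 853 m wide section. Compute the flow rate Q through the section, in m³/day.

Cross-sectional area A = 853 × 27.6 = 23543 m².
Hydraulic gradient i = Δh / L = 1.21 / 939 = 0.001289.
Darcy's law: Q = K · A · i = 15.60 × 23543 × 0.001289 = 473.3 m³/day.

473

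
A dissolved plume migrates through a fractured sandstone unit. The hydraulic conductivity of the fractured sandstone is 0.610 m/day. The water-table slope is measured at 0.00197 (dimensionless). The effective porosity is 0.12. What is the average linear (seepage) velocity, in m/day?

Hydraulic gradient i = 0.00197.
Darcy flux q = K · i = 0.6100 × 0.001970 = 0.001202 m/day.
Seepage velocity v = q / n_e = 0.001202 / 0.12 = 0.01001 m/day.

0.0100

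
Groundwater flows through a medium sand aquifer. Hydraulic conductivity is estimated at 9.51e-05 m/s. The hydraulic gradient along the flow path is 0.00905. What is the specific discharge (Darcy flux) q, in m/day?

Convert K: 9.51e-05 m/s × 86400 = 8.217 m/day.
Hydraulic gradient i = 0.00905.
Specific discharge q = K · i = 8.217 × 0.009050 = 0.07436 m/day.

0.0744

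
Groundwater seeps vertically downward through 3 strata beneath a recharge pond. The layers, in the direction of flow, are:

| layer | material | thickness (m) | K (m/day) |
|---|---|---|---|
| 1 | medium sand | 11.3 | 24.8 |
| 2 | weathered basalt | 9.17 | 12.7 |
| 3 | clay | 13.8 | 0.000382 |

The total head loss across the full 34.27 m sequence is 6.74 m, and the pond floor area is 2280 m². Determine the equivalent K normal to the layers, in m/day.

Flow is perpendicular to layering, so the layers act in series and the equivalent K is the thickness-weighted harmonic mean.
Total thickness L = 11.3 + 9.17 + 13.8 = 34.27 m.
Σ(b_i/K_i) = 11.3/24.8 + 9.17/12.7 + 13.8/0.000382 = 36127 d.
K_eq = L / Σ(b_i/K_i) = 34.27 / 36127 = 0.0009486 m/day.

0.000949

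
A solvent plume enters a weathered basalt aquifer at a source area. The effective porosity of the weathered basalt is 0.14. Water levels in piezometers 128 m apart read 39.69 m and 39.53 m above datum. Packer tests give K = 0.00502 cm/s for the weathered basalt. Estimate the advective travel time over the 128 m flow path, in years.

Convert K: 0.00502 cm/s × 864 = 4.337 m/day.
Hydraulic gradient i = (39.69 − 39.53) / 128 = 0.16 / 128 = 0.001250.
Darcy flux q = K · i = 4.337 × 0.001250 = 0.005422 m/day.
Seepage velocity v = q / n_e = 0.005422 / 0.14 = 0.03873 m/day.
Travel time t = L / v = 128 / 0.03873 = 3305 days = 9.049 years.

9.05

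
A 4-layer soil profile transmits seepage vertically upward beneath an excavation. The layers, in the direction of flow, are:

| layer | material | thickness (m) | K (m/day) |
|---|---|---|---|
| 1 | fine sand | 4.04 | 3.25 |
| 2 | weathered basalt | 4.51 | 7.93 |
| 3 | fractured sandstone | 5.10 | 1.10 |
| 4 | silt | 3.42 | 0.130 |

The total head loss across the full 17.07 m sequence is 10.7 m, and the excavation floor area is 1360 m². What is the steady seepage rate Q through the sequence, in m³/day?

Flow is perpendicular to layering, so the layers act in series and the equivalent K is the thickness-weighted harmonic mean.
Total thickness L = 4.04 + 4.51 + 5.10 + 3.42 = 17.07 m.
Σ(b_i/K_i) = 4.04/3.25 + 4.51/7.93 + 5.10/1.10 + 3.42/0.130 = 32.76 d.
K_eq = L / Σ(b_i/K_i) = 17.07 / 32.76 = 0.5211 m/day.
Q = K_eq · A · (Δh/L) = 0.5211 × 1360 × (10.7/17.07) = 444.3 m³/day.

444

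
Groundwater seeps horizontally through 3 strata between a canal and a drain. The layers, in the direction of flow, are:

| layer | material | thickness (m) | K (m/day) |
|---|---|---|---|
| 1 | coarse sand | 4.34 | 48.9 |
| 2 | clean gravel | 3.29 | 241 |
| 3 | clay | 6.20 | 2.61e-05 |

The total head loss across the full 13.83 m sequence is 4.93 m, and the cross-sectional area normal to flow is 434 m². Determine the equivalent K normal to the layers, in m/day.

5.82e-05

Flow is perpendicular to layering, so the layers act in series and the equivalent K is the thickness-weighted harmonic mean.
Total thickness L = 4.34 + 3.29 + 6.20 = 13.83 m.
Σ(b_i/K_i) = 4.34/48.9 + 3.29/241 + 6.20/2.61e-05 = 2.375e+05 d.
K_eq = L / Σ(b_i/K_i) = 13.83 / 2.375e+05 = 5.822e-05 m/day.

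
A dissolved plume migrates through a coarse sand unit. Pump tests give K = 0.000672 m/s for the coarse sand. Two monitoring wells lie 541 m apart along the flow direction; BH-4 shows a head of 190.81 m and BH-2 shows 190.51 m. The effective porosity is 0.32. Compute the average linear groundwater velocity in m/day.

0.101

Convert K: 0.000672 m/s × 86400 = 58.06 m/day.
Hydraulic gradient i = (190.81 − 190.51) / 541 = 0.3 / 541 = 0.0005545.
Darcy flux q = K · i = 58.06 × 0.0005545 = 0.03220 m/day.
Seepage velocity v = q / n_e = 0.03220 / 0.32 = 0.1006 m/day.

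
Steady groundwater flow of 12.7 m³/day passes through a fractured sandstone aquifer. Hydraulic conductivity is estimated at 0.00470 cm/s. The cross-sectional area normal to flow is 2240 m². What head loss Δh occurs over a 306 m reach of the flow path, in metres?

0.427

Convert K: 0.00470 cm/s × 864 = 4.061 m/day.
From Q = K·A·i, i = Q / (K·A) = 12.7 / (4.061 × 2240) = 0.001396.
Head loss Δh = i · L = 0.001396 × 306 = 0.4272 m.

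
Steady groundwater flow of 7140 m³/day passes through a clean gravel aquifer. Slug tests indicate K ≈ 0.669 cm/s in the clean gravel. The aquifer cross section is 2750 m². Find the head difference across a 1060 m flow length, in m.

Convert K: 0.669 cm/s × 864 = 578.0 m/day.
From Q = K·A·i, i = Q / (K·A) = 7140 / (578.0 × 2750) = 0.004492.
Head loss Δh = i · L = 0.004492 × 1060 = 4.761 m.

4.76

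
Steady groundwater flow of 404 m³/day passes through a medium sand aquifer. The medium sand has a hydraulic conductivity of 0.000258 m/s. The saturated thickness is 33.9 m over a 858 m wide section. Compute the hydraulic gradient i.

Convert K: 0.000258 m/s × 86400 = 22.29 m/day.
Cross-sectional area A = 858 × 33.9 = 29086 m².
From Q = K·A·i, i = Q / (K·A) = 404 / (22.29 × 29086) = 0.0006231.

0.000623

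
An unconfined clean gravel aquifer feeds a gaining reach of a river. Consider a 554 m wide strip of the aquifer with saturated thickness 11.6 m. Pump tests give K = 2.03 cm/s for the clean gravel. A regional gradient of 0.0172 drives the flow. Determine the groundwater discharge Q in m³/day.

Convert K: 2.03 cm/s × 864 = 1754 m/day.
Cross-sectional area A = 554 × 11.6 = 6426 m².
Hydraulic gradient i = 0.0172.
Darcy's law: Q = K · A · i = 1754 × 6426 × 0.01720 = 1.939e+05 m³/day.

194000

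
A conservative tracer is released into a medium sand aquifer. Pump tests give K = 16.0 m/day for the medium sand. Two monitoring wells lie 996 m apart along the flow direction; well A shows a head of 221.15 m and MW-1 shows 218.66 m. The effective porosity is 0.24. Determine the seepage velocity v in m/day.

Hydraulic gradient i = (221.15 − 218.66) / 996 = 2.49 / 996 = 0.002500.
Darcy flux q = K · i = 16.00 × 0.002500 = 0.04000 m/day.
Seepage velocity v = q / n_e = 0.04000 / 0.24 = 0.1667 m/day.

0.167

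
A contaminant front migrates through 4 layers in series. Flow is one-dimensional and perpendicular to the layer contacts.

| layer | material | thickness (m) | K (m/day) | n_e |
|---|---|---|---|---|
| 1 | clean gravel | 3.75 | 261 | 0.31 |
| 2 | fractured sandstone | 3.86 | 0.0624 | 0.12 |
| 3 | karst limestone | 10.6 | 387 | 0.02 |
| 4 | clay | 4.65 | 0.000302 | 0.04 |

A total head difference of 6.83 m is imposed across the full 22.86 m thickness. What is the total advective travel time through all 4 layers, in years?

12.5

With flow normal to the layers, continuity requires the same specific discharge q through every layer.
Σ(b_i/K_i) = 3.75/261 + 3.86/0.0624 + 10.6/387 + 4.65/0.000302 = 15459 d.
q = Δh / Σ(b_i/K_i) = 6.83 / 15459 = 0.0004418 m/day.
In each layer the seepage velocity is v_i = q/n_i, so the layer transit time is t_i = b_i·n_i / q:
  layer 1 (clean gravel): t_1 = 3.75 × 0.31 / 0.0004418 = 2631 d
  layer 2 (fractured sandstone): t_2 = 3.86 × 0.12 / 0.0004418 = 1048 d
  layer 3 (karst limestone): t_3 = 10.6 × 0.02 / 0.0004418 = 479.8 d
  layer 4 (clay): t_4 = 4.65 × 0.04 / 0.0004418 = 421.0 d
Total t = Σ t_i = 4581 days = 12.54 years.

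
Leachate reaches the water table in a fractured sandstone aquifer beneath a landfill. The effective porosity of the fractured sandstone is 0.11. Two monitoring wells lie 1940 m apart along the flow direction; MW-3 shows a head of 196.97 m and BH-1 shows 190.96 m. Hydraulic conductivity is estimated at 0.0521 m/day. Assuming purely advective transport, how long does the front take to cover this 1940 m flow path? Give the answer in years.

3620

Hydraulic gradient i = (196.97 − 190.96) / 1940 = 6.01 / 1940 = 0.003098.
Darcy flux q = K · i = 0.05210 × 0.003098 = 0.0001614 m/day.
Seepage velocity v = q / n_e = 0.0001614 / 0.11 = 0.001467 m/day.
Travel time t = L / v = 1940 / 0.001467 = 1.322e+06 days = 3620 years.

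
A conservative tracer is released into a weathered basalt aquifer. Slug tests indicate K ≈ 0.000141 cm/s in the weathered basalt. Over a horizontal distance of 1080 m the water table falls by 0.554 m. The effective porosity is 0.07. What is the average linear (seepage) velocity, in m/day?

0.000893

Convert K: 0.000141 cm/s × 864 = 0.1218 m/day.
Hydraulic gradient i = Δh / L = 0.554 / 1080 = 0.0005130.
Darcy flux q = K · i = 0.1218 × 0.0005130 = 6.249e-05 m/day.
Seepage velocity v = q / n_e = 6.249e-05 / 0.07 = 0.0008927 m/day.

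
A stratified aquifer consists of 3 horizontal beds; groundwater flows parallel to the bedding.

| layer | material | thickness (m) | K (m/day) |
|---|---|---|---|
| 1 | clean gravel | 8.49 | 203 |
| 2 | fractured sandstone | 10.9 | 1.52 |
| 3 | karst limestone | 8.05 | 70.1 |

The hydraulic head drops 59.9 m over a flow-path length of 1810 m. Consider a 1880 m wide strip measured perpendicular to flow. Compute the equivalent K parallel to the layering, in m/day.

84.0

Flow is parallel to layering, so each bed carries its own Darcy discharge and the transmissivities add.
Σ(K_i·b_i) = 203×8.49 + 1.52×10.9 + 70.1×8.05 = 2304 m²/day.
Total thickness b = 27.44 m, so K_eq = Σ(K_i·b_i)/b = 83.98 m/day.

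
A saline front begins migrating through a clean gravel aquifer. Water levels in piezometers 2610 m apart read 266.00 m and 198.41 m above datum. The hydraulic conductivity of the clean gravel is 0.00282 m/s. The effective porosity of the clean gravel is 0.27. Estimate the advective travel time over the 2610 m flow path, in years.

Convert K: 0.00282 m/s × 86400 = 243.6 m/day.
Hydraulic gradient i = (266.00 − 198.41) / 2610 = 67.59 / 2610 = 0.02590.
Darcy flux q = K · i = 243.6 × 0.02590 = 6.310 m/day.
Seepage velocity v = q / n_e = 6.310 / 0.27 = 23.37 m/day.
Travel time t = L / v = 2610 / 23.37 = 111.7 days = 0.3058 years.

0.306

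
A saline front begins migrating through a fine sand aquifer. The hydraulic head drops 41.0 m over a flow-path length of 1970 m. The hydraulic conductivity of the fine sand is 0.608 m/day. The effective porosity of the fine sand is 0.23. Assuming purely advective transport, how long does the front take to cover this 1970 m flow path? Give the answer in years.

Hydraulic gradient i = Δh / L = 41.0 / 1970 = 0.02081.
Darcy flux q = K · i = 0.6080 × 0.02081 = 0.01265 m/day.
Seepage velocity v = q / n_e = 0.01265 / 0.23 = 0.05502 m/day.
Travel time t = L / v = 1970 / 0.05502 = 35807 days = 98.04 years.

98.0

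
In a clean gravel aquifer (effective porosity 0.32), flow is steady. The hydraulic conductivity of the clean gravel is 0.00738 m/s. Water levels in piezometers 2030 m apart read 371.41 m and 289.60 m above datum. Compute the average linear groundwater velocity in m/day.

Convert K: 0.00738 m/s × 86400 = 637.6 m/day.
Hydraulic gradient i = (371.41 − 289.60) / 2030 = 81.81 / 2030 = 0.04030.
Darcy flux q = K · i = 637.6 × 0.04030 = 25.70 m/day.
Seepage velocity v = q / n_e = 25.70 / 0.32 = 80.30 m/day.

80.3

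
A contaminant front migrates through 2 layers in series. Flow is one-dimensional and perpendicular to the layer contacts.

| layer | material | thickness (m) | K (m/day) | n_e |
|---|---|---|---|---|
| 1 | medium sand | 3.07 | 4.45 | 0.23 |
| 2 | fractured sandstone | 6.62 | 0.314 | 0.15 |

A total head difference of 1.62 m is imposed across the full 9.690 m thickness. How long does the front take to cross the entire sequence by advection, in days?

22.8

With flow normal to the layers, continuity requires the same specific discharge q through every layer.
Σ(b_i/K_i) = 3.07/4.45 + 6.62/0.314 = 21.77 d.
q = Δh / Σ(b_i/K_i) = 1.62 / 21.77 = 0.07441 m/day.
In each layer the seepage velocity is v_i = q/n_i, so the layer transit time is t_i = b_i·n_i / q:
  layer 1 (medium sand): t_1 = 3.07 × 0.23 / 0.07441 = 9.490 d
  layer 2 (fractured sandstone): t_2 = 6.62 × 0.15 / 0.07441 = 13.35 d
Total t = Σ t_i = 22.84 days.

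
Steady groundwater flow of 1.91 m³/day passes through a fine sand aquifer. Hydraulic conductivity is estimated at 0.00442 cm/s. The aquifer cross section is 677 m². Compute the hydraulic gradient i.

Convert K: 0.00442 cm/s × 864 = 3.819 m/day.
From Q = K·A·i, i = Q / (K·A) = 1.91 / (3.819 × 677.0) = 0.0007388.

0.000739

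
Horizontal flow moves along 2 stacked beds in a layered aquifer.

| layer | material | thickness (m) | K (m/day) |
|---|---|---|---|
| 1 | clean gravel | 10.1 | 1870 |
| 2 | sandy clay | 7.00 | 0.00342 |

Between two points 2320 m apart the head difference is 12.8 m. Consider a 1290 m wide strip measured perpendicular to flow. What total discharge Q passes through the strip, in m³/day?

134000

Flow is parallel to layering, so each bed carries its own Darcy discharge and the transmissivities add.
Σ(K_i·b_i) = 1870×10.1 + 0.00342×7.00 = 18887 m²/day.
Hydraulic gradient i = Δh / L = 12.8 / 2320 = 0.005517.
Q = Σ(K_i·b_i) · W · i = 18887 × 1290 × 0.005517 = 1.344e+05 m³/day.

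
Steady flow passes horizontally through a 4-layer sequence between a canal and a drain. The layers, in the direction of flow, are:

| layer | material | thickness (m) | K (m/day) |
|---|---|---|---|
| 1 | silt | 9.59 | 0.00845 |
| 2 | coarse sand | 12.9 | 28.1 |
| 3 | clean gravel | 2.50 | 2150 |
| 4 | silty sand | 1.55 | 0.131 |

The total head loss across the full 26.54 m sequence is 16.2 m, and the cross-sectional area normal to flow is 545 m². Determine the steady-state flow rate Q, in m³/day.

7.70

Flow is perpendicular to layering, so the layers act in series and the equivalent K is the thickness-weighted harmonic mean.
Total thickness L = 9.59 + 12.9 + 2.50 + 1.55 = 26.54 m.
Σ(b_i/K_i) = 9.59/0.00845 + 12.9/28.1 + 2.50/2150 + 1.55/0.131 = 1147 d.
K_eq = L / Σ(b_i/K_i) = 26.54 / 1147 = 0.02313 m/day.
Q = K_eq · A · (Δh/L) = 0.02313 × 545 × (16.2/26.54) = 7.696 m³/day.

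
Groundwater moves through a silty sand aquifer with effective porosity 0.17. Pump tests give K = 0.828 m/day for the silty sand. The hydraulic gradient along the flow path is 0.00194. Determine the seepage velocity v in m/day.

Hydraulic gradient i = 0.00194.
Darcy flux q = K · i = 0.8280 × 0.001940 = 0.001606 m/day.
Seepage velocity v = q / n_e = 0.001606 / 0.17 = 0.009449 m/day.

0.00945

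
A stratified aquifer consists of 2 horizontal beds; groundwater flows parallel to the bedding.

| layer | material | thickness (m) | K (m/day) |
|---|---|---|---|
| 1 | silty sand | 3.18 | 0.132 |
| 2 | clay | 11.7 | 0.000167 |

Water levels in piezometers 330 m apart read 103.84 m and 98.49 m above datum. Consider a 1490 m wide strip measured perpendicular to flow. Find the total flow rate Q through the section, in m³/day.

10.2

Flow is parallel to layering, so each bed carries its own Darcy discharge and the transmissivities add.
Σ(K_i·b_i) = 0.132×3.18 + 0.000167×11.7 = 0.4217 m²/day.
Hydraulic gradient i = (103.84 − 98.49) / 330 = 5.35 / 330 = 0.01621.
Q = Σ(K_i·b_i) · W · i = 0.4217 × 1490 × 0.01621 = 10.19 m³/day.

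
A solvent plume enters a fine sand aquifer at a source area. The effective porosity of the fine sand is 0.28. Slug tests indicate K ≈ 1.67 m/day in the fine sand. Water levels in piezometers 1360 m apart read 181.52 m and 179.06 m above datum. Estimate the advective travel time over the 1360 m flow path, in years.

345

Hydraulic gradient i = (181.52 − 179.06) / 1360 = 2.46 / 1360 = 0.001809.
Darcy flux q = K · i = 1.670 × 0.001809 = 0.003021 m/day.
Seepage velocity v = q / n_e = 0.003021 / 0.28 = 0.01079 m/day.
Travel time t = L / v = 1360 / 0.01079 = 1.261e+05 days = 345.1 years.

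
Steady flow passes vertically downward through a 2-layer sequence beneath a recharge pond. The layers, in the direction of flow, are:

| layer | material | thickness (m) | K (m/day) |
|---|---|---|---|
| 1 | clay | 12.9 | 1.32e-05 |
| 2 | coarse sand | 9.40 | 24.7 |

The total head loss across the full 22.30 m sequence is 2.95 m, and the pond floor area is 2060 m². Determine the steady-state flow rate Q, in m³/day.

Flow is perpendicular to layering, so the layers act in series and the equivalent K is the thickness-weighted harmonic mean.
Total thickness L = 12.9 + 9.40 = 22.30 m.
Σ(b_i/K_i) = 12.9/1.32e-05 + 9.40/24.7 = 9.773e+05 d.
K_eq = L / Σ(b_i/K_i) = 22.30 / 9.773e+05 = 2.282e-05 m/day.
Q = K_eq · A · (Δh/L) = 2.282e-05 × 2060 × (2.95/22.30) = 0.006218 m³/day.

0.00622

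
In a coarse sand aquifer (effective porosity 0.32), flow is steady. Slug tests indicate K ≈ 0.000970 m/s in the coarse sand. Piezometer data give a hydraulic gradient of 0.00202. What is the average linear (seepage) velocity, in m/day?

0.529

Convert K: 0.000970 m/s × 86400 = 83.81 m/day.
Hydraulic gradient i = 0.00202.
Darcy flux q = K · i = 83.81 × 0.002020 = 0.1693 m/day.
Seepage velocity v = q / n_e = 0.1693 / 0.32 = 0.5290 m/day.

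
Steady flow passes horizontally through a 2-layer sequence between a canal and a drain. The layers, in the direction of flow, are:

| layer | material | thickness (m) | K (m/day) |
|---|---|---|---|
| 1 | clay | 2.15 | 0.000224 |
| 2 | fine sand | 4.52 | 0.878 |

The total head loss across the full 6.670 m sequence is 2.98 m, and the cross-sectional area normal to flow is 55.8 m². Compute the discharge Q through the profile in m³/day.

0.0173

Flow is perpendicular to layering, so the layers act in series and the equivalent K is the thickness-weighted harmonic mean.
Total thickness L = 2.15 + 4.52 = 6.670 m.
Σ(b_i/K_i) = 2.15/0.000224 + 4.52/0.878 = 9603 d.
K_eq = L / Σ(b_i/K_i) = 6.670 / 9603 = 0.0006945 m/day.
Q = K_eq · A · (Δh/L) = 0.0006945 × 55.8 × (2.98/6.670) = 0.01732 m³/day.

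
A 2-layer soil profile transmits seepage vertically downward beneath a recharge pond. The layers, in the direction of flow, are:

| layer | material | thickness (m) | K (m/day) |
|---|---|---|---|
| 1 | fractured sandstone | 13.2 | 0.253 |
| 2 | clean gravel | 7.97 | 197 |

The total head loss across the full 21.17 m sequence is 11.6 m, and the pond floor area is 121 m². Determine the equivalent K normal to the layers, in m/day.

0.405

Flow is perpendicular to layering, so the layers act in series and the equivalent K is the thickness-weighted harmonic mean.
Total thickness L = 13.2 + 7.97 = 21.17 m.
Σ(b_i/K_i) = 13.2/0.253 + 7.97/197 = 52.21 d.
K_eq = L / Σ(b_i/K_i) = 21.17 / 52.21 = 0.4054 m/day.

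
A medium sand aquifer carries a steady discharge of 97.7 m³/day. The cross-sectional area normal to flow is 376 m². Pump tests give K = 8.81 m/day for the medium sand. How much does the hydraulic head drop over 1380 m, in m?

40.7

From Q = K·A·i, i = Q / (K·A) = 97.7 / (8.810 × 376.0) = 0.02949.
Head loss Δh = i · L = 0.02949 × 1380 = 40.70 m.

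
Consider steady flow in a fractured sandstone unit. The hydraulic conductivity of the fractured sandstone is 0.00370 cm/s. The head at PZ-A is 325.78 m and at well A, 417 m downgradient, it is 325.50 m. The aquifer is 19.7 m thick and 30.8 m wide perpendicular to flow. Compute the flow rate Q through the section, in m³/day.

Convert K: 0.00370 cm/s × 864 = 3.197 m/day.
Cross-sectional area A = 30.8 × 19.7 = 606.8 m².
Hydraulic gradient i = (325.78 − 325.50) / 417 = 0.28 / 417 = 0.0006715.
Darcy's law: Q = K · A · i = 3.197 × 606.8 × 0.0006715 = 1.302 m³/day.

1.30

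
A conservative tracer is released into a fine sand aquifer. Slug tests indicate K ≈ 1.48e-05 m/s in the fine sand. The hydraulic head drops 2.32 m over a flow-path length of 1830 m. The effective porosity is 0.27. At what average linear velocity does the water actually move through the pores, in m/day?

0.00600

Convert K: 1.48e-05 m/s × 86400 = 1.279 m/day.
Hydraulic gradient i = Δh / L = 2.32 / 1830 = 0.001268.
Darcy flux q = K · i = 1.279 × 0.001268 = 0.001621 m/day.
Seepage velocity v = q / n_e = 0.001621 / 0.27 = 0.006004 m/day.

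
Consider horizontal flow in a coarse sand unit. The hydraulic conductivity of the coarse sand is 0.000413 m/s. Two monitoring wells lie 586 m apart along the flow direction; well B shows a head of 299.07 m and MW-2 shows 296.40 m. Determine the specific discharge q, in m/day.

0.163

Convert K: 0.000413 m/s × 86400 = 35.68 m/day.
Hydraulic gradient i = (299.07 − 296.40) / 586 = 2.67 / 586 = 0.004556.
Specific discharge q = K · i = 35.68 × 0.004556 = 0.1626 m/day.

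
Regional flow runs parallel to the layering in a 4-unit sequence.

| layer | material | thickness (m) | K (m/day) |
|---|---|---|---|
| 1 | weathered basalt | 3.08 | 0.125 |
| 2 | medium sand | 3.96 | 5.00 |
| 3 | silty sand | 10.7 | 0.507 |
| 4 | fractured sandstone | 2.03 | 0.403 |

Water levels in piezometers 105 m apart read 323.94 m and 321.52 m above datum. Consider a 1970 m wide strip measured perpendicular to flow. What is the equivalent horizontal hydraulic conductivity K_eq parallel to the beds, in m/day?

Flow is parallel to layering, so each bed carries its own Darcy discharge and the transmissivities add.
Σ(K_i·b_i) = 0.125×3.08 + 5.00×3.96 + 0.507×10.7 + 0.403×2.03 = 26.43 m²/day.
Total thickness b = 19.77 m, so K_eq = Σ(K_i·b_i)/b = 1.337 m/day.

1.34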